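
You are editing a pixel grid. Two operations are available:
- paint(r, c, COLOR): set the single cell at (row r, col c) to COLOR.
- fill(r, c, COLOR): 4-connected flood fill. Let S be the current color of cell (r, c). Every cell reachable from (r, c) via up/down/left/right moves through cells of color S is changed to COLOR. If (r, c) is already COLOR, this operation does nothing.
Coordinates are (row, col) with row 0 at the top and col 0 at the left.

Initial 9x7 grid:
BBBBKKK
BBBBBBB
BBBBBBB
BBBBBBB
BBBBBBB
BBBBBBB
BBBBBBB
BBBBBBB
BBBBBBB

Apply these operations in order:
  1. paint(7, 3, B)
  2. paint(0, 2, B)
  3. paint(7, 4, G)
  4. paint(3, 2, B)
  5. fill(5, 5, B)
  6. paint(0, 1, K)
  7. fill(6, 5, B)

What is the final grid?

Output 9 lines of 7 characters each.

Answer: BKBBKKK
BBBBBBB
BBBBBBB
BBBBBBB
BBBBBBB
BBBBBBB
BBBBBBB
BBBBGBB
BBBBBBB

Derivation:
After op 1 paint(7,3,B):
BBBBKKK
BBBBBBB
BBBBBBB
BBBBBBB
BBBBBBB
BBBBBBB
BBBBBBB
BBBBBBB
BBBBBBB
After op 2 paint(0,2,B):
BBBBKKK
BBBBBBB
BBBBBBB
BBBBBBB
BBBBBBB
BBBBBBB
BBBBBBB
BBBBBBB
BBBBBBB
After op 3 paint(7,4,G):
BBBBKKK
BBBBBBB
BBBBBBB
BBBBBBB
BBBBBBB
BBBBBBB
BBBBBBB
BBBBGBB
BBBBBBB
After op 4 paint(3,2,B):
BBBBKKK
BBBBBBB
BBBBBBB
BBBBBBB
BBBBBBB
BBBBBBB
BBBBBBB
BBBBGBB
BBBBBBB
After op 5 fill(5,5,B) [0 cells changed]:
BBBBKKK
BBBBBBB
BBBBBBB
BBBBBBB
BBBBBBB
BBBBBBB
BBBBBBB
BBBBGBB
BBBBBBB
After op 6 paint(0,1,K):
BKBBKKK
BBBBBBB
BBBBBBB
BBBBBBB
BBBBBBB
BBBBBBB
BBBBBBB
BBBBGBB
BBBBBBB
After op 7 fill(6,5,B) [0 cells changed]:
BKBBKKK
BBBBBBB
BBBBBBB
BBBBBBB
BBBBBBB
BBBBBBB
BBBBBBB
BBBBGBB
BBBBBBB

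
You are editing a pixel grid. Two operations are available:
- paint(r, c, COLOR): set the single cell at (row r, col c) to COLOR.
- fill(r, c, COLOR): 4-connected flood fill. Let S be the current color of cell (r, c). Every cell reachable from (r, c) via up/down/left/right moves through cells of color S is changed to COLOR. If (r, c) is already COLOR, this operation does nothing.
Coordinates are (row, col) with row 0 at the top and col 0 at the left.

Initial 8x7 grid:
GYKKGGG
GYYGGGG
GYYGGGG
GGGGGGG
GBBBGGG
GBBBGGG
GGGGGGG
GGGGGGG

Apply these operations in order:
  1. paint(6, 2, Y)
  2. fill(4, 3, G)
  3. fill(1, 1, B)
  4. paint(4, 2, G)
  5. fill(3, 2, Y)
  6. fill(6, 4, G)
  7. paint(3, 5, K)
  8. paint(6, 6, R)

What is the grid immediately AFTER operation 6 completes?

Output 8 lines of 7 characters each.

After op 1 paint(6,2,Y):
GYKKGGG
GYYGGGG
GYYGGGG
GGGGGGG
GBBBGGG
GBBBGGG
GGYGGGG
GGGGGGG
After op 2 fill(4,3,G) [6 cells changed]:
GYKKGGG
GYYGGGG
GYYGGGG
GGGGGGG
GGGGGGG
GGGGGGG
GGYGGGG
GGGGGGG
After op 3 fill(1,1,B) [5 cells changed]:
GBKKGGG
GBBGGGG
GBBGGGG
GGGGGGG
GGGGGGG
GGGGGGG
GGYGGGG
GGGGGGG
After op 4 paint(4,2,G):
GBKKGGG
GBBGGGG
GBBGGGG
GGGGGGG
GGGGGGG
GGGGGGG
GGYGGGG
GGGGGGG
After op 5 fill(3,2,Y) [48 cells changed]:
YBKKYYY
YBBYYYY
YBBYYYY
YYYYYYY
YYYYYYY
YYYYYYY
YYYYYYY
YYYYYYY
After op 6 fill(6,4,G) [49 cells changed]:
GBKKGGG
GBBGGGG
GBBGGGG
GGGGGGG
GGGGGGG
GGGGGGG
GGGGGGG
GGGGGGG

Answer: GBKKGGG
GBBGGGG
GBBGGGG
GGGGGGG
GGGGGGG
GGGGGGG
GGGGGGG
GGGGGGG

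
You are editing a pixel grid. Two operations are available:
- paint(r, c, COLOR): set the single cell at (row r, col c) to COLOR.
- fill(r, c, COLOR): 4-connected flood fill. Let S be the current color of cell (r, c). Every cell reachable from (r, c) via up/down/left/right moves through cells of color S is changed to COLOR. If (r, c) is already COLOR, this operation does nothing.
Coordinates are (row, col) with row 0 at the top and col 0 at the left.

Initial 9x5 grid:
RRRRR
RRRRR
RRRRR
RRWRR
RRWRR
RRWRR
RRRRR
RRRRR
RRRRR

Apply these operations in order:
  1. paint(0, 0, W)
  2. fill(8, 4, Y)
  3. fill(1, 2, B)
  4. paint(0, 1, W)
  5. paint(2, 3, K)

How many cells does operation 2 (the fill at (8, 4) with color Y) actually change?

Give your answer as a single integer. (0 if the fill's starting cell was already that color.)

Answer: 41

Derivation:
After op 1 paint(0,0,W):
WRRRR
RRRRR
RRRRR
RRWRR
RRWRR
RRWRR
RRRRR
RRRRR
RRRRR
After op 2 fill(8,4,Y) [41 cells changed]:
WYYYY
YYYYY
YYYYY
YYWYY
YYWYY
YYWYY
YYYYY
YYYYY
YYYYY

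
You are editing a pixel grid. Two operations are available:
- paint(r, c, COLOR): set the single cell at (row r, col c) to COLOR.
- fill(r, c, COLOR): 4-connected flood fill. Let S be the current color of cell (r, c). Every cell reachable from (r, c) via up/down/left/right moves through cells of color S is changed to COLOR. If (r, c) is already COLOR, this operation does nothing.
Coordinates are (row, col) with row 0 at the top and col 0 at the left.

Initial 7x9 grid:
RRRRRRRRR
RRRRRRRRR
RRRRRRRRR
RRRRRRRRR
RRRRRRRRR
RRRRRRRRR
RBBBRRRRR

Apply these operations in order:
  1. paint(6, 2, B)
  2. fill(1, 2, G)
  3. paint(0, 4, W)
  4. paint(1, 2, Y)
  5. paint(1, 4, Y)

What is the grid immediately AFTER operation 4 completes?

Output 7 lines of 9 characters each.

Answer: GGGGWGGGG
GGYGGGGGG
GGGGGGGGG
GGGGGGGGG
GGGGGGGGG
GGGGGGGGG
GBBBGGGGG

Derivation:
After op 1 paint(6,2,B):
RRRRRRRRR
RRRRRRRRR
RRRRRRRRR
RRRRRRRRR
RRRRRRRRR
RRRRRRRRR
RBBBRRRRR
After op 2 fill(1,2,G) [60 cells changed]:
GGGGGGGGG
GGGGGGGGG
GGGGGGGGG
GGGGGGGGG
GGGGGGGGG
GGGGGGGGG
GBBBGGGGG
After op 3 paint(0,4,W):
GGGGWGGGG
GGGGGGGGG
GGGGGGGGG
GGGGGGGGG
GGGGGGGGG
GGGGGGGGG
GBBBGGGGG
After op 4 paint(1,2,Y):
GGGGWGGGG
GGYGGGGGG
GGGGGGGGG
GGGGGGGGG
GGGGGGGGG
GGGGGGGGG
GBBBGGGGG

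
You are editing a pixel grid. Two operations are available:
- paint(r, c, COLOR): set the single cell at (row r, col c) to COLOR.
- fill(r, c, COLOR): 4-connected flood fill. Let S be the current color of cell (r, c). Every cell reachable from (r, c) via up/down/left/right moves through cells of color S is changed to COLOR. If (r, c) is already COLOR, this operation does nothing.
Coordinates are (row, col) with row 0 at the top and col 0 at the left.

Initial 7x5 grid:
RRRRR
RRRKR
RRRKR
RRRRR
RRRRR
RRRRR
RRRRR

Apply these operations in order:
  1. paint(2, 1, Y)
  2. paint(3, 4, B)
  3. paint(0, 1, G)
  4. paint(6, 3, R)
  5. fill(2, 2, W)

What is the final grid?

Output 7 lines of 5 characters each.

Answer: WGWWW
WWWKW
WYWKW
WWWWB
WWWWW
WWWWW
WWWWW

Derivation:
After op 1 paint(2,1,Y):
RRRRR
RRRKR
RYRKR
RRRRR
RRRRR
RRRRR
RRRRR
After op 2 paint(3,4,B):
RRRRR
RRRKR
RYRKR
RRRRB
RRRRR
RRRRR
RRRRR
After op 3 paint(0,1,G):
RGRRR
RRRKR
RYRKR
RRRRB
RRRRR
RRRRR
RRRRR
After op 4 paint(6,3,R):
RGRRR
RRRKR
RYRKR
RRRRB
RRRRR
RRRRR
RRRRR
After op 5 fill(2,2,W) [30 cells changed]:
WGWWW
WWWKW
WYWKW
WWWWB
WWWWW
WWWWW
WWWWW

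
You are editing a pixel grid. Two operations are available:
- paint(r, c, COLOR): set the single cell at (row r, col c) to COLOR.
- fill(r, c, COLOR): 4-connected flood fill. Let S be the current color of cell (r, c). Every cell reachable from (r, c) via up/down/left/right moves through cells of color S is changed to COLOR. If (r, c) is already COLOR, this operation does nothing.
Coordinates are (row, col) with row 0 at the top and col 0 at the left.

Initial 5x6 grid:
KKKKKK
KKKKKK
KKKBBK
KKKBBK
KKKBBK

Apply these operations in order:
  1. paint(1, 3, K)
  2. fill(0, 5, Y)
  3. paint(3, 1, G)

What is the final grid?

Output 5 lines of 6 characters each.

Answer: YYYYYY
YYYYYY
YYYBBY
YGYBBY
YYYBBY

Derivation:
After op 1 paint(1,3,K):
KKKKKK
KKKKKK
KKKBBK
KKKBBK
KKKBBK
After op 2 fill(0,5,Y) [24 cells changed]:
YYYYYY
YYYYYY
YYYBBY
YYYBBY
YYYBBY
After op 3 paint(3,1,G):
YYYYYY
YYYYYY
YYYBBY
YGYBBY
YYYBBY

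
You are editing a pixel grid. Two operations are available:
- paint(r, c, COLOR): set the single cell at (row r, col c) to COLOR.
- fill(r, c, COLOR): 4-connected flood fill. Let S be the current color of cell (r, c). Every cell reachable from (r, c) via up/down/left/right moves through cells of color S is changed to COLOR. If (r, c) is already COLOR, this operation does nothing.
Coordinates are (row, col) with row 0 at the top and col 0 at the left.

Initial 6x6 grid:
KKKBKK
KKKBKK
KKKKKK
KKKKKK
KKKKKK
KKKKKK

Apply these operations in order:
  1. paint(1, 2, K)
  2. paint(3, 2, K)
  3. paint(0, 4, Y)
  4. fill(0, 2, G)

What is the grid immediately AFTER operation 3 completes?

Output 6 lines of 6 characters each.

Answer: KKKBYK
KKKBKK
KKKKKK
KKKKKK
KKKKKK
KKKKKK

Derivation:
After op 1 paint(1,2,K):
KKKBKK
KKKBKK
KKKKKK
KKKKKK
KKKKKK
KKKKKK
After op 2 paint(3,2,K):
KKKBKK
KKKBKK
KKKKKK
KKKKKK
KKKKKK
KKKKKK
After op 3 paint(0,4,Y):
KKKBYK
KKKBKK
KKKKKK
KKKKKK
KKKKKK
KKKKKK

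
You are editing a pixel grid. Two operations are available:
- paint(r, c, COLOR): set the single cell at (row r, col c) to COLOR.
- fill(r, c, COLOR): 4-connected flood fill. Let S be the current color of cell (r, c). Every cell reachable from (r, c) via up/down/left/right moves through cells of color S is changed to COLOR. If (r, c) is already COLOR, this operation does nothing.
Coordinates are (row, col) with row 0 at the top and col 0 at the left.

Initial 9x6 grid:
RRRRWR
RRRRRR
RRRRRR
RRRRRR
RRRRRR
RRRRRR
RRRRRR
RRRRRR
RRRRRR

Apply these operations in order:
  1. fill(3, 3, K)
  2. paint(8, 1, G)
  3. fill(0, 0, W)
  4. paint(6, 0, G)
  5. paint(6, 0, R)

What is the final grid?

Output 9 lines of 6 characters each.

Answer: WWWWWW
WWWWWW
WWWWWW
WWWWWW
WWWWWW
WWWWWW
RWWWWW
WWWWWW
WGWWWW

Derivation:
After op 1 fill(3,3,K) [53 cells changed]:
KKKKWK
KKKKKK
KKKKKK
KKKKKK
KKKKKK
KKKKKK
KKKKKK
KKKKKK
KKKKKK
After op 2 paint(8,1,G):
KKKKWK
KKKKKK
KKKKKK
KKKKKK
KKKKKK
KKKKKK
KKKKKK
KKKKKK
KGKKKK
After op 3 fill(0,0,W) [52 cells changed]:
WWWWWW
WWWWWW
WWWWWW
WWWWWW
WWWWWW
WWWWWW
WWWWWW
WWWWWW
WGWWWW
After op 4 paint(6,0,G):
WWWWWW
WWWWWW
WWWWWW
WWWWWW
WWWWWW
WWWWWW
GWWWWW
WWWWWW
WGWWWW
After op 5 paint(6,0,R):
WWWWWW
WWWWWW
WWWWWW
WWWWWW
WWWWWW
WWWWWW
RWWWWW
WWWWWW
WGWWWW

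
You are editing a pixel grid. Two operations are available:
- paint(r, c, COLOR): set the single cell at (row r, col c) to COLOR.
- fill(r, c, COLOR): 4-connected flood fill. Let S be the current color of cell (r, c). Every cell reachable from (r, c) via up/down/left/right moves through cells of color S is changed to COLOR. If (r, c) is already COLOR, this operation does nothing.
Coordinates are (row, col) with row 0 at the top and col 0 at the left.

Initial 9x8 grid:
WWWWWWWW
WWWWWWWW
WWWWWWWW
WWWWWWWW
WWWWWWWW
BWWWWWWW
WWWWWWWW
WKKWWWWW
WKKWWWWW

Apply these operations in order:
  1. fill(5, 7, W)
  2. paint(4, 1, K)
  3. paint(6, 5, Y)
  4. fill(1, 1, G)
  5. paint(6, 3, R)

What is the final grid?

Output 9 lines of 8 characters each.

Answer: GGGGGGGG
GGGGGGGG
GGGGGGGG
GGGGGGGG
GKGGGGGG
BGGGGGGG
GGGRGYGG
GKKGGGGG
GKKGGGGG

Derivation:
After op 1 fill(5,7,W) [0 cells changed]:
WWWWWWWW
WWWWWWWW
WWWWWWWW
WWWWWWWW
WWWWWWWW
BWWWWWWW
WWWWWWWW
WKKWWWWW
WKKWWWWW
After op 2 paint(4,1,K):
WWWWWWWW
WWWWWWWW
WWWWWWWW
WWWWWWWW
WKWWWWWW
BWWWWWWW
WWWWWWWW
WKKWWWWW
WKKWWWWW
After op 3 paint(6,5,Y):
WWWWWWWW
WWWWWWWW
WWWWWWWW
WWWWWWWW
WKWWWWWW
BWWWWWWW
WWWWWYWW
WKKWWWWW
WKKWWWWW
After op 4 fill(1,1,G) [65 cells changed]:
GGGGGGGG
GGGGGGGG
GGGGGGGG
GGGGGGGG
GKGGGGGG
BGGGGGGG
GGGGGYGG
GKKGGGGG
GKKGGGGG
After op 5 paint(6,3,R):
GGGGGGGG
GGGGGGGG
GGGGGGGG
GGGGGGGG
GKGGGGGG
BGGGGGGG
GGGRGYGG
GKKGGGGG
GKKGGGGG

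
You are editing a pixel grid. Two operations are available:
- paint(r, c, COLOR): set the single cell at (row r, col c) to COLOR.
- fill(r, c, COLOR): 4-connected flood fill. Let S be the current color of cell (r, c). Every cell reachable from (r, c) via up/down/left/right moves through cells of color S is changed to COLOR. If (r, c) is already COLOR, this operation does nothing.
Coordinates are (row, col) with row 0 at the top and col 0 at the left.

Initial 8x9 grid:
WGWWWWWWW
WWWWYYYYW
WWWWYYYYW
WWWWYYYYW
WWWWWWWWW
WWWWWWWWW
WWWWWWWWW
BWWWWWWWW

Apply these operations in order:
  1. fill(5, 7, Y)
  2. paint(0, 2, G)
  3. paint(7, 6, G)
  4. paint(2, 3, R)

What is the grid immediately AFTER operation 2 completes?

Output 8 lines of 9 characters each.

After op 1 fill(5,7,Y) [58 cells changed]:
YGYYYYYYY
YYYYYYYYY
YYYYYYYYY
YYYYYYYYY
YYYYYYYYY
YYYYYYYYY
YYYYYYYYY
BYYYYYYYY
After op 2 paint(0,2,G):
YGGYYYYYY
YYYYYYYYY
YYYYYYYYY
YYYYYYYYY
YYYYYYYYY
YYYYYYYYY
YYYYYYYYY
BYYYYYYYY

Answer: YGGYYYYYY
YYYYYYYYY
YYYYYYYYY
YYYYYYYYY
YYYYYYYYY
YYYYYYYYY
YYYYYYYYY
BYYYYYYYY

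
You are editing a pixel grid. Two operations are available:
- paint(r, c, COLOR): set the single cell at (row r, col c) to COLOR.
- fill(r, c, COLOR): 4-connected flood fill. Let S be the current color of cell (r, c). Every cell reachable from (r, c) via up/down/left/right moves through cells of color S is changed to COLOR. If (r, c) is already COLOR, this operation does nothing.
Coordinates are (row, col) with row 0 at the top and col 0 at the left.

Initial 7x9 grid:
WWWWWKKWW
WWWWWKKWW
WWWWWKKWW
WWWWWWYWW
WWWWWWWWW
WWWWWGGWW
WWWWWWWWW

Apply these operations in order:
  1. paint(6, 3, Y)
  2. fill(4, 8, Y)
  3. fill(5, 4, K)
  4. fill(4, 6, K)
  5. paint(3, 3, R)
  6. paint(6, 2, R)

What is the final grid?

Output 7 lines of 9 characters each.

Answer: KKKKKKKKK
KKKKKKKKK
KKKKKKKKK
KKKRKKKKK
KKKKKKKKK
KKKKKGGKK
KKRKKKKKK

Derivation:
After op 1 paint(6,3,Y):
WWWWWKKWW
WWWWWKKWW
WWWWWKKWW
WWWWWWYWW
WWWWWWWWW
WWWWWGGWW
WWWYWWWWW
After op 2 fill(4,8,Y) [53 cells changed]:
YYYYYKKYY
YYYYYKKYY
YYYYYKKYY
YYYYYYYYY
YYYYYYYYY
YYYYYGGYY
YYYYYYYYY
After op 3 fill(5,4,K) [55 cells changed]:
KKKKKKKKK
KKKKKKKKK
KKKKKKKKK
KKKKKKKKK
KKKKKKKKK
KKKKKGGKK
KKKKKKKKK
After op 4 fill(4,6,K) [0 cells changed]:
KKKKKKKKK
KKKKKKKKK
KKKKKKKKK
KKKKKKKKK
KKKKKKKKK
KKKKKGGKK
KKKKKKKKK
After op 5 paint(3,3,R):
KKKKKKKKK
KKKKKKKKK
KKKKKKKKK
KKKRKKKKK
KKKKKKKKK
KKKKKGGKK
KKKKKKKKK
After op 6 paint(6,2,R):
KKKKKKKKK
KKKKKKKKK
KKKKKKKKK
KKKRKKKKK
KKKKKKKKK
KKKKKGGKK
KKRKKKKKK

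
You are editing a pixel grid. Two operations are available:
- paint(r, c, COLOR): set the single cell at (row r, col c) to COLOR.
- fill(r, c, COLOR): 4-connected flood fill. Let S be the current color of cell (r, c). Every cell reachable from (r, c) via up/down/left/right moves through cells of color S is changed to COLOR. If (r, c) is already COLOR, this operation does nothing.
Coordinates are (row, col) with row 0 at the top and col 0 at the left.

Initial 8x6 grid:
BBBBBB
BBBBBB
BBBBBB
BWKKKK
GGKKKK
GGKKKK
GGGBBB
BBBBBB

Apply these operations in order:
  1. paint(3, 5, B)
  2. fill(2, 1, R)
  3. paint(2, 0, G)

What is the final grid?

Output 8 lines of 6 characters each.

After op 1 paint(3,5,B):
BBBBBB
BBBBBB
BBBBBB
BWKKKB
GGKKKK
GGKKKK
GGGBBB
BBBBBB
After op 2 fill(2,1,R) [20 cells changed]:
RRRRRR
RRRRRR
RRRRRR
RWKKKR
GGKKKK
GGKKKK
GGGBBB
BBBBBB
After op 3 paint(2,0,G):
RRRRRR
RRRRRR
GRRRRR
RWKKKR
GGKKKK
GGKKKK
GGGBBB
BBBBBB

Answer: RRRRRR
RRRRRR
GRRRRR
RWKKKR
GGKKKK
GGKKKK
GGGBBB
BBBBBB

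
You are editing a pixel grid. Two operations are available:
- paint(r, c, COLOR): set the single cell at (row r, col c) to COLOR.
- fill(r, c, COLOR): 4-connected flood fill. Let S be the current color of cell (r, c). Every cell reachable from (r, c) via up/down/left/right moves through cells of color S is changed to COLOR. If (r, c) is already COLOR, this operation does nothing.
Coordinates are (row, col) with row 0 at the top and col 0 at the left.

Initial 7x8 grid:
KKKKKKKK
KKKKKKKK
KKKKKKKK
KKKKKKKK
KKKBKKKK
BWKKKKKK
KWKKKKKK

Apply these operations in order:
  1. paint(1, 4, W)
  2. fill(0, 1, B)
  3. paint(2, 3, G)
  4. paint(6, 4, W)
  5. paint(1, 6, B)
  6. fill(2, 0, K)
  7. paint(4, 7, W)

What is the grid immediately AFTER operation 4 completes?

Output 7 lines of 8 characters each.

Answer: BBBBBBBB
BBBBWBBB
BBBGBBBB
BBBBBBBB
BBBBBBBB
BWBBBBBB
KWBBWBBB

Derivation:
After op 1 paint(1,4,W):
KKKKKKKK
KKKKWKKK
KKKKKKKK
KKKKKKKK
KKKBKKKK
BWKKKKKK
KWKKKKKK
After op 2 fill(0,1,B) [50 cells changed]:
BBBBBBBB
BBBBWBBB
BBBBBBBB
BBBBBBBB
BBBBBBBB
BWBBBBBB
KWBBBBBB
After op 3 paint(2,3,G):
BBBBBBBB
BBBBWBBB
BBBGBBBB
BBBBBBBB
BBBBBBBB
BWBBBBBB
KWBBBBBB
After op 4 paint(6,4,W):
BBBBBBBB
BBBBWBBB
BBBGBBBB
BBBBBBBB
BBBBBBBB
BWBBBBBB
KWBBWBBB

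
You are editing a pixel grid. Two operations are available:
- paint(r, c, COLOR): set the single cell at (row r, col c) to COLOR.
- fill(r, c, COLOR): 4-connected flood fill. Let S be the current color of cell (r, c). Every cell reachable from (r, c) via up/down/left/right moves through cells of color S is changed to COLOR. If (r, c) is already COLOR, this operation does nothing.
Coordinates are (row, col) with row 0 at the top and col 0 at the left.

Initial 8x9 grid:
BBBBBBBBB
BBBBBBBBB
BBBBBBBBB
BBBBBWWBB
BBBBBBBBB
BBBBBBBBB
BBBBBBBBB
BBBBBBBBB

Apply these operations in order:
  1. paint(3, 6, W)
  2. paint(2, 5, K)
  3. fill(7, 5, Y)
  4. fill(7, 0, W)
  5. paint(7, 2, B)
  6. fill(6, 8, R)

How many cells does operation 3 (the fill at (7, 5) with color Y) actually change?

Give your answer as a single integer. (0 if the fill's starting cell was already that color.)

After op 1 paint(3,6,W):
BBBBBBBBB
BBBBBBBBB
BBBBBBBBB
BBBBBWWBB
BBBBBBBBB
BBBBBBBBB
BBBBBBBBB
BBBBBBBBB
After op 2 paint(2,5,K):
BBBBBBBBB
BBBBBBBBB
BBBBBKBBB
BBBBBWWBB
BBBBBBBBB
BBBBBBBBB
BBBBBBBBB
BBBBBBBBB
After op 3 fill(7,5,Y) [69 cells changed]:
YYYYYYYYY
YYYYYYYYY
YYYYYKYYY
YYYYYWWYY
YYYYYYYYY
YYYYYYYYY
YYYYYYYYY
YYYYYYYYY

Answer: 69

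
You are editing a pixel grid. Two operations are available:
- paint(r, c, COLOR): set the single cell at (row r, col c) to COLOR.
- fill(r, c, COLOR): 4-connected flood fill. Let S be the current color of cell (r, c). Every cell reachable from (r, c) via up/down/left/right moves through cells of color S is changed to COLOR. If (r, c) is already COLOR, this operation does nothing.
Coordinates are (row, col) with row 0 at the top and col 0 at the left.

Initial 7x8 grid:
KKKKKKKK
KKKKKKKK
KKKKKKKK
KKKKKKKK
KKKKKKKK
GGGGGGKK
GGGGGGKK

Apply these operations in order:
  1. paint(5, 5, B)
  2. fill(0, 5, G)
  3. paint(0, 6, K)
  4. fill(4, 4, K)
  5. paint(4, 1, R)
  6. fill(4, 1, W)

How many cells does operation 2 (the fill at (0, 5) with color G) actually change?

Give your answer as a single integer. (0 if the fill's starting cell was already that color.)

Answer: 44

Derivation:
After op 1 paint(5,5,B):
KKKKKKKK
KKKKKKKK
KKKKKKKK
KKKKKKKK
KKKKKKKK
GGGGGBKK
GGGGGGKK
After op 2 fill(0,5,G) [44 cells changed]:
GGGGGGGG
GGGGGGGG
GGGGGGGG
GGGGGGGG
GGGGGGGG
GGGGGBGG
GGGGGGGG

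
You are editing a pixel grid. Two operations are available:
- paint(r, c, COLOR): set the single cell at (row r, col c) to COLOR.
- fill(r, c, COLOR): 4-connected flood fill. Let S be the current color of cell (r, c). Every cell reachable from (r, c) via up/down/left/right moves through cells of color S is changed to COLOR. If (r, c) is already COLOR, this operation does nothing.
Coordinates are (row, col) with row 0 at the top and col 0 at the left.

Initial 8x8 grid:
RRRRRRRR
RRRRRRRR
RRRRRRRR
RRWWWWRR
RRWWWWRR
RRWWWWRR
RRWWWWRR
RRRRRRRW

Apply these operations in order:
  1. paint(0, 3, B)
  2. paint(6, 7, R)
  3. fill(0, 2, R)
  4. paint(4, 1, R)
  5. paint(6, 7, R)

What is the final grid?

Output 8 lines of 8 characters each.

After op 1 paint(0,3,B):
RRRBRRRR
RRRRRRRR
RRRRRRRR
RRWWWWRR
RRWWWWRR
RRWWWWRR
RRWWWWRR
RRRRRRRW
After op 2 paint(6,7,R):
RRRBRRRR
RRRRRRRR
RRRRRRRR
RRWWWWRR
RRWWWWRR
RRWWWWRR
RRWWWWRR
RRRRRRRW
After op 3 fill(0,2,R) [0 cells changed]:
RRRBRRRR
RRRRRRRR
RRRRRRRR
RRWWWWRR
RRWWWWRR
RRWWWWRR
RRWWWWRR
RRRRRRRW
After op 4 paint(4,1,R):
RRRBRRRR
RRRRRRRR
RRRRRRRR
RRWWWWRR
RRWWWWRR
RRWWWWRR
RRWWWWRR
RRRRRRRW
After op 5 paint(6,7,R):
RRRBRRRR
RRRRRRRR
RRRRRRRR
RRWWWWRR
RRWWWWRR
RRWWWWRR
RRWWWWRR
RRRRRRRW

Answer: RRRBRRRR
RRRRRRRR
RRRRRRRR
RRWWWWRR
RRWWWWRR
RRWWWWRR
RRWWWWRR
RRRRRRRW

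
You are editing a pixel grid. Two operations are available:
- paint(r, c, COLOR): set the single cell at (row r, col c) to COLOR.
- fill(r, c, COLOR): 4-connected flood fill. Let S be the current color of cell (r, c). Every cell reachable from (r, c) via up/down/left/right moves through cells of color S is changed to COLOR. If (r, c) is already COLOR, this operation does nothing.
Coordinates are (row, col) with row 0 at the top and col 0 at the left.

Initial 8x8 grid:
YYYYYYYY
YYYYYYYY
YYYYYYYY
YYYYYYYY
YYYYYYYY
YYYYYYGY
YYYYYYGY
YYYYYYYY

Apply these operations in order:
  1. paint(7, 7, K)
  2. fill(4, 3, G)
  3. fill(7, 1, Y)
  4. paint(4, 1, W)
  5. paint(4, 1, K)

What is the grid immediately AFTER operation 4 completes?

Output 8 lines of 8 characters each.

Answer: YYYYYYYY
YYYYYYYY
YYYYYYYY
YYYYYYYY
YWYYYYYY
YYYYYYYY
YYYYYYYY
YYYYYYYK

Derivation:
After op 1 paint(7,7,K):
YYYYYYYY
YYYYYYYY
YYYYYYYY
YYYYYYYY
YYYYYYYY
YYYYYYGY
YYYYYYGY
YYYYYYYK
After op 2 fill(4,3,G) [61 cells changed]:
GGGGGGGG
GGGGGGGG
GGGGGGGG
GGGGGGGG
GGGGGGGG
GGGGGGGG
GGGGGGGG
GGGGGGGK
After op 3 fill(7,1,Y) [63 cells changed]:
YYYYYYYY
YYYYYYYY
YYYYYYYY
YYYYYYYY
YYYYYYYY
YYYYYYYY
YYYYYYYY
YYYYYYYK
After op 4 paint(4,1,W):
YYYYYYYY
YYYYYYYY
YYYYYYYY
YYYYYYYY
YWYYYYYY
YYYYYYYY
YYYYYYYY
YYYYYYYK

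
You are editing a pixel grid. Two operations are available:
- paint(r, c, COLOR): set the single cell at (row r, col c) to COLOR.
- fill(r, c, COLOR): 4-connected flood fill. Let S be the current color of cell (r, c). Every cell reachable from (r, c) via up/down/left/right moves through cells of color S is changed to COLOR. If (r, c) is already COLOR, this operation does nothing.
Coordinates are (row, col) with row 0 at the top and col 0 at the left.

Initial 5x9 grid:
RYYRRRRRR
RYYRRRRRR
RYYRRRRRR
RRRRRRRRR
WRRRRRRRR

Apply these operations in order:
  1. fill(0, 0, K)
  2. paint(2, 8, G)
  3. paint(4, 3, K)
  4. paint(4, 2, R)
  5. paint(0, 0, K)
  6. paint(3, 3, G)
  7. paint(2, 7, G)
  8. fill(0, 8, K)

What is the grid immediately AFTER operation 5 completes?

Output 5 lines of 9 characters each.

After op 1 fill(0,0,K) [38 cells changed]:
KYYKKKKKK
KYYKKKKKK
KYYKKKKKK
KKKKKKKKK
WKKKKKKKK
After op 2 paint(2,8,G):
KYYKKKKKK
KYYKKKKKK
KYYKKKKKG
KKKKKKKKK
WKKKKKKKK
After op 3 paint(4,3,K):
KYYKKKKKK
KYYKKKKKK
KYYKKKKKG
KKKKKKKKK
WKKKKKKKK
After op 4 paint(4,2,R):
KYYKKKKKK
KYYKKKKKK
KYYKKKKKG
KKKKKKKKK
WKRKKKKKK
After op 5 paint(0,0,K):
KYYKKKKKK
KYYKKKKKK
KYYKKKKKG
KKKKKKKKK
WKRKKKKKK

Answer: KYYKKKKKK
KYYKKKKKK
KYYKKKKKG
KKKKKKKKK
WKRKKKKKK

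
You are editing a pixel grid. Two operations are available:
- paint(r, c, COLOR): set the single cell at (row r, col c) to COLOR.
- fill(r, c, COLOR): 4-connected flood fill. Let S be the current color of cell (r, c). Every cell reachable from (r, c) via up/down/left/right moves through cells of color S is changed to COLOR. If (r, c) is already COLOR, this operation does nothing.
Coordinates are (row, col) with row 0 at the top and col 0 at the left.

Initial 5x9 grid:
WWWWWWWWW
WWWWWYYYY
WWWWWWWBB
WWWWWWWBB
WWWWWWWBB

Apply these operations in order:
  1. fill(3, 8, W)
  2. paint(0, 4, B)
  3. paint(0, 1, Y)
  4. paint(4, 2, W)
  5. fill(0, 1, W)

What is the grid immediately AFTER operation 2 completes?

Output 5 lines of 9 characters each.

After op 1 fill(3,8,W) [6 cells changed]:
WWWWWWWWW
WWWWWYYYY
WWWWWWWWW
WWWWWWWWW
WWWWWWWWW
After op 2 paint(0,4,B):
WWWWBWWWW
WWWWWYYYY
WWWWWWWWW
WWWWWWWWW
WWWWWWWWW

Answer: WWWWBWWWW
WWWWWYYYY
WWWWWWWWW
WWWWWWWWW
WWWWWWWWW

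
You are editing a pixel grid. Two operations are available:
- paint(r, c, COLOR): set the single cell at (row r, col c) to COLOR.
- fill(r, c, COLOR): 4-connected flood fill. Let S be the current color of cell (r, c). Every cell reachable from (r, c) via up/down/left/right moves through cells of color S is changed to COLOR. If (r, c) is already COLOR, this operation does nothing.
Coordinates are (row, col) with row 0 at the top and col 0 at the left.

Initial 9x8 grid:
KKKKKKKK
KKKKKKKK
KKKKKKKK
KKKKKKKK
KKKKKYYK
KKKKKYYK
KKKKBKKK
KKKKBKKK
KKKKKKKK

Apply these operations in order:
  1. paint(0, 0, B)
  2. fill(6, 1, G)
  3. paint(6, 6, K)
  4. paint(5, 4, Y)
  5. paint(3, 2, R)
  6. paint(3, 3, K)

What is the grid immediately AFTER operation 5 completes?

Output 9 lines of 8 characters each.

After op 1 paint(0,0,B):
BKKKKKKK
KKKKKKKK
KKKKKKKK
KKKKKKKK
KKKKKYYK
KKKKKYYK
KKKKBKKK
KKKKBKKK
KKKKKKKK
After op 2 fill(6,1,G) [65 cells changed]:
BGGGGGGG
GGGGGGGG
GGGGGGGG
GGGGGGGG
GGGGGYYG
GGGGGYYG
GGGGBGGG
GGGGBGGG
GGGGGGGG
After op 3 paint(6,6,K):
BGGGGGGG
GGGGGGGG
GGGGGGGG
GGGGGGGG
GGGGGYYG
GGGGGYYG
GGGGBGKG
GGGGBGGG
GGGGGGGG
After op 4 paint(5,4,Y):
BGGGGGGG
GGGGGGGG
GGGGGGGG
GGGGGGGG
GGGGGYYG
GGGGYYYG
GGGGBGKG
GGGGBGGG
GGGGGGGG
After op 5 paint(3,2,R):
BGGGGGGG
GGGGGGGG
GGGGGGGG
GGRGGGGG
GGGGGYYG
GGGGYYYG
GGGGBGKG
GGGGBGGG
GGGGGGGG

Answer: BGGGGGGG
GGGGGGGG
GGGGGGGG
GGRGGGGG
GGGGGYYG
GGGGYYYG
GGGGBGKG
GGGGBGGG
GGGGGGGG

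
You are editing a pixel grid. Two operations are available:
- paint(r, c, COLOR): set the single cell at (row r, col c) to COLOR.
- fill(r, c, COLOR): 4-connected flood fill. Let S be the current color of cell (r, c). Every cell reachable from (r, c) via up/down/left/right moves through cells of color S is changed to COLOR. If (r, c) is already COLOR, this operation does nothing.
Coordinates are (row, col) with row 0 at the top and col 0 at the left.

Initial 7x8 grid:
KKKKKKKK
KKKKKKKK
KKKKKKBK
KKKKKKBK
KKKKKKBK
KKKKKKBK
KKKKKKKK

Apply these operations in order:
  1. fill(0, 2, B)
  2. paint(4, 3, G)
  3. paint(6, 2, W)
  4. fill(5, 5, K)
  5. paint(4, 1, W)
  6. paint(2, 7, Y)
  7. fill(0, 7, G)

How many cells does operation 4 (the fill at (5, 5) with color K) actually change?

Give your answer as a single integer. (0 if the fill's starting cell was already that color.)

Answer: 54

Derivation:
After op 1 fill(0,2,B) [52 cells changed]:
BBBBBBBB
BBBBBBBB
BBBBBBBB
BBBBBBBB
BBBBBBBB
BBBBBBBB
BBBBBBBB
After op 2 paint(4,3,G):
BBBBBBBB
BBBBBBBB
BBBBBBBB
BBBBBBBB
BBBGBBBB
BBBBBBBB
BBBBBBBB
After op 3 paint(6,2,W):
BBBBBBBB
BBBBBBBB
BBBBBBBB
BBBBBBBB
BBBGBBBB
BBBBBBBB
BBWBBBBB
After op 4 fill(5,5,K) [54 cells changed]:
KKKKKKKK
KKKKKKKK
KKKKKKKK
KKKKKKKK
KKKGKKKK
KKKKKKKK
KKWKKKKK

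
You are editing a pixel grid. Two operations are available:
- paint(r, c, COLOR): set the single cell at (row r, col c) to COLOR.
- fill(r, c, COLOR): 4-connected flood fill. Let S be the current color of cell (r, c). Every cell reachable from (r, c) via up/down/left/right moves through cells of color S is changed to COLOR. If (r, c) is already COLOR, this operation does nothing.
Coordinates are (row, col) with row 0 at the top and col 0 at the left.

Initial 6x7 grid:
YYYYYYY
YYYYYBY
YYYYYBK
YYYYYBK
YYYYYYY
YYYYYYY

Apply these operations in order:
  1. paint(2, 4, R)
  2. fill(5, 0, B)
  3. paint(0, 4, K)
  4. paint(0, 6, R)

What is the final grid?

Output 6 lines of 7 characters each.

Answer: BBBBKBR
BBBBBBB
BBBBRBK
BBBBBBK
BBBBBBB
BBBBBBB

Derivation:
After op 1 paint(2,4,R):
YYYYYYY
YYYYYBY
YYYYRBK
YYYYYBK
YYYYYYY
YYYYYYY
After op 2 fill(5,0,B) [36 cells changed]:
BBBBBBB
BBBBBBB
BBBBRBK
BBBBBBK
BBBBBBB
BBBBBBB
After op 3 paint(0,4,K):
BBBBKBB
BBBBBBB
BBBBRBK
BBBBBBK
BBBBBBB
BBBBBBB
After op 4 paint(0,6,R):
BBBBKBR
BBBBBBB
BBBBRBK
BBBBBBK
BBBBBBB
BBBBBBB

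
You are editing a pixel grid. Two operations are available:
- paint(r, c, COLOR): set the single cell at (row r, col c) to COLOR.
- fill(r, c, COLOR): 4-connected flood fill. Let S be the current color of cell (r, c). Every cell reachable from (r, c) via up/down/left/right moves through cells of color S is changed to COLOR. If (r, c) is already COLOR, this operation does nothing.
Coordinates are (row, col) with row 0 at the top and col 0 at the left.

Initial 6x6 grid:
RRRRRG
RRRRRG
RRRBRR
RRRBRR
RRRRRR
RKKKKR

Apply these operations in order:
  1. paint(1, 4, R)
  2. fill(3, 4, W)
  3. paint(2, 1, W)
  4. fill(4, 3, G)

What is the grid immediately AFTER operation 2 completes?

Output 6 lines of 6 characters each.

After op 1 paint(1,4,R):
RRRRRG
RRRRRG
RRRBRR
RRRBRR
RRRRRR
RKKKKR
After op 2 fill(3,4,W) [28 cells changed]:
WWWWWG
WWWWWG
WWWBWW
WWWBWW
WWWWWW
WKKKKW

Answer: WWWWWG
WWWWWG
WWWBWW
WWWBWW
WWWWWW
WKKKKW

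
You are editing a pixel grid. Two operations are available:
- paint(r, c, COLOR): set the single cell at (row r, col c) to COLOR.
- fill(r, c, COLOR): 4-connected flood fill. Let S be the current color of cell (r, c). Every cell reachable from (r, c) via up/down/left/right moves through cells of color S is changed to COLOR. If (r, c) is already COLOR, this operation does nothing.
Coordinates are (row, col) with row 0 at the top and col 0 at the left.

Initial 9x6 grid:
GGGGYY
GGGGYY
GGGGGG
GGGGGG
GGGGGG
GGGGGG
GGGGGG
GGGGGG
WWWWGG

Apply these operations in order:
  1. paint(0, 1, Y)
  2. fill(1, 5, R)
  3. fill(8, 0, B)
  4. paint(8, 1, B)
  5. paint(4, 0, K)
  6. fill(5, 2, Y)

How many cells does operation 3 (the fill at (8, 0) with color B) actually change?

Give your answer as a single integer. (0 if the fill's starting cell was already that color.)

Answer: 4

Derivation:
After op 1 paint(0,1,Y):
GYGGYY
GGGGYY
GGGGGG
GGGGGG
GGGGGG
GGGGGG
GGGGGG
GGGGGG
WWWWGG
After op 2 fill(1,5,R) [4 cells changed]:
GYGGRR
GGGGRR
GGGGGG
GGGGGG
GGGGGG
GGGGGG
GGGGGG
GGGGGG
WWWWGG
After op 3 fill(8,0,B) [4 cells changed]:
GYGGRR
GGGGRR
GGGGGG
GGGGGG
GGGGGG
GGGGGG
GGGGGG
GGGGGG
BBBBGG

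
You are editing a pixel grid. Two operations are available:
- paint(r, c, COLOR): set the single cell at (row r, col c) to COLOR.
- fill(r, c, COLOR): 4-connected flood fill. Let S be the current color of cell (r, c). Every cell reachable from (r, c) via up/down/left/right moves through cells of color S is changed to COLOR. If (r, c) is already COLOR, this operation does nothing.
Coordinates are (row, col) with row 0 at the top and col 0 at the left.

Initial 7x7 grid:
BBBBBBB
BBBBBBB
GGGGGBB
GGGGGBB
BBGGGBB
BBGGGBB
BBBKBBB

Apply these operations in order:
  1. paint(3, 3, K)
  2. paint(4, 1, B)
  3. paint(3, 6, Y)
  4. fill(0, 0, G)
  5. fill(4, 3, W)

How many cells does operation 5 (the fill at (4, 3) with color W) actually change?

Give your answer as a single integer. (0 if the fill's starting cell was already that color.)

After op 1 paint(3,3,K):
BBBBBBB
BBBBBBB
GGGGGBB
GGGKGBB
BBGGGBB
BBGGGBB
BBBKBBB
After op 2 paint(4,1,B):
BBBBBBB
BBBBBBB
GGGGGBB
GGGKGBB
BBGGGBB
BBGGGBB
BBBKBBB
After op 3 paint(3,6,Y):
BBBBBBB
BBBBBBB
GGGGGBB
GGGKGBY
BBGGGBB
BBGGGBB
BBBKBBB
After op 4 fill(0,0,G) [24 cells changed]:
GGGGGGG
GGGGGGG
GGGGGGG
GGGKGGY
BBGGGGG
BBGGGGG
BBBKGGG
After op 5 fill(4,3,W) [39 cells changed]:
WWWWWWW
WWWWWWW
WWWWWWW
WWWKWWY
BBWWWWW
BBWWWWW
BBBKWWW

Answer: 39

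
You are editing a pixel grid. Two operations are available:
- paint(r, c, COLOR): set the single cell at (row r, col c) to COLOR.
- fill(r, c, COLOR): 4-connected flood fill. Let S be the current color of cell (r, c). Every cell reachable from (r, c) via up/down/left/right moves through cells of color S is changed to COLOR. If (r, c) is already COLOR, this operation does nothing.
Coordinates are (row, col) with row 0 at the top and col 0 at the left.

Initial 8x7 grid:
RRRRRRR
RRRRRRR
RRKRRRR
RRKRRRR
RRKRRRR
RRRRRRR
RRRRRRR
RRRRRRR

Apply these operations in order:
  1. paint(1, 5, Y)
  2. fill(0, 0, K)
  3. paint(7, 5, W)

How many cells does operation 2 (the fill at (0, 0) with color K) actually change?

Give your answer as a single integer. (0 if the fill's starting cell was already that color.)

After op 1 paint(1,5,Y):
RRRRRRR
RRRRRYR
RRKRRRR
RRKRRRR
RRKRRRR
RRRRRRR
RRRRRRR
RRRRRRR
After op 2 fill(0,0,K) [52 cells changed]:
KKKKKKK
KKKKKYK
KKKKKKK
KKKKKKK
KKKKKKK
KKKKKKK
KKKKKKK
KKKKKKK

Answer: 52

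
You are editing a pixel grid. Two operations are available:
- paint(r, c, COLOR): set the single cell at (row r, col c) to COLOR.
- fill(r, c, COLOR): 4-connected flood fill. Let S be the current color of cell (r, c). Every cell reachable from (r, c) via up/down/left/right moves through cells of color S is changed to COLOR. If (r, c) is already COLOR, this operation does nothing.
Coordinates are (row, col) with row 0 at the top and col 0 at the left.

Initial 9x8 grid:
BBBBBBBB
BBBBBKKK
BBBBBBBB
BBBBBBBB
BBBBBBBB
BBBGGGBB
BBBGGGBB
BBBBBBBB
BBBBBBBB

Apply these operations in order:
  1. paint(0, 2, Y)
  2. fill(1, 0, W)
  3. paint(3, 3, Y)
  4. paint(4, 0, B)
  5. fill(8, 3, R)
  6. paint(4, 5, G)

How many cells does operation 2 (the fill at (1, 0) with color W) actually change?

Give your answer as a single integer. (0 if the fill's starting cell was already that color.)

After op 1 paint(0,2,Y):
BBYBBBBB
BBBBBKKK
BBBBBBBB
BBBBBBBB
BBBBBBBB
BBBGGGBB
BBBGGGBB
BBBBBBBB
BBBBBBBB
After op 2 fill(1,0,W) [62 cells changed]:
WWYWWWWW
WWWWWKKK
WWWWWWWW
WWWWWWWW
WWWWWWWW
WWWGGGWW
WWWGGGWW
WWWWWWWW
WWWWWWWW

Answer: 62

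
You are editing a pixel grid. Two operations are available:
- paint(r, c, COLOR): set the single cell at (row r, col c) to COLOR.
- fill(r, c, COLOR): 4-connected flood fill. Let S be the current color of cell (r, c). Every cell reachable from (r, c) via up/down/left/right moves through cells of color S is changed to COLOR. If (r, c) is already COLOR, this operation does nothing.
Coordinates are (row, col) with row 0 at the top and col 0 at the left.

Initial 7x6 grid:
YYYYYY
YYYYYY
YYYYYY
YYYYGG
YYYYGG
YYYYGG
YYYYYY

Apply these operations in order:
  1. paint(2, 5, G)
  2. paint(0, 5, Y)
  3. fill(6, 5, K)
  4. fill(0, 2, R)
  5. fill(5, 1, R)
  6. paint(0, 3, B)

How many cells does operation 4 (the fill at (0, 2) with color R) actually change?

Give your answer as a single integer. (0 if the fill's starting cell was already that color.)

After op 1 paint(2,5,G):
YYYYYY
YYYYYY
YYYYYG
YYYYGG
YYYYGG
YYYYGG
YYYYYY
After op 2 paint(0,5,Y):
YYYYYY
YYYYYY
YYYYYG
YYYYGG
YYYYGG
YYYYGG
YYYYYY
After op 3 fill(6,5,K) [35 cells changed]:
KKKKKK
KKKKKK
KKKKKG
KKKKGG
KKKKGG
KKKKGG
KKKKKK
After op 4 fill(0,2,R) [35 cells changed]:
RRRRRR
RRRRRR
RRRRRG
RRRRGG
RRRRGG
RRRRGG
RRRRRR

Answer: 35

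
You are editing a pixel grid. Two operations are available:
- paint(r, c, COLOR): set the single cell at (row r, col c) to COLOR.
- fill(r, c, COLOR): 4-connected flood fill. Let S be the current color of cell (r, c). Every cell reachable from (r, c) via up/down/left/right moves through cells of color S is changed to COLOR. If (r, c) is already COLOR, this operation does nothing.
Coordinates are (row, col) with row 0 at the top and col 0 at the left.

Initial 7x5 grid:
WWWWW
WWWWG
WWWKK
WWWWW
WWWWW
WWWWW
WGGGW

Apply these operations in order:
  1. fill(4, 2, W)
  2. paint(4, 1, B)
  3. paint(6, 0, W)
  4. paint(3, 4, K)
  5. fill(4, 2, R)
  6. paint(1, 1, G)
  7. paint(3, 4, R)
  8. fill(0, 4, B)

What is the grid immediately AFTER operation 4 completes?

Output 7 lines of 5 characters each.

After op 1 fill(4,2,W) [0 cells changed]:
WWWWW
WWWWG
WWWKK
WWWWW
WWWWW
WWWWW
WGGGW
After op 2 paint(4,1,B):
WWWWW
WWWWG
WWWKK
WWWWW
WBWWW
WWWWW
WGGGW
After op 3 paint(6,0,W):
WWWWW
WWWWG
WWWKK
WWWWW
WBWWW
WWWWW
WGGGW
After op 4 paint(3,4,K):
WWWWW
WWWWG
WWWKK
WWWWK
WBWWW
WWWWW
WGGGW

Answer: WWWWW
WWWWG
WWWKK
WWWWK
WBWWW
WWWWW
WGGGW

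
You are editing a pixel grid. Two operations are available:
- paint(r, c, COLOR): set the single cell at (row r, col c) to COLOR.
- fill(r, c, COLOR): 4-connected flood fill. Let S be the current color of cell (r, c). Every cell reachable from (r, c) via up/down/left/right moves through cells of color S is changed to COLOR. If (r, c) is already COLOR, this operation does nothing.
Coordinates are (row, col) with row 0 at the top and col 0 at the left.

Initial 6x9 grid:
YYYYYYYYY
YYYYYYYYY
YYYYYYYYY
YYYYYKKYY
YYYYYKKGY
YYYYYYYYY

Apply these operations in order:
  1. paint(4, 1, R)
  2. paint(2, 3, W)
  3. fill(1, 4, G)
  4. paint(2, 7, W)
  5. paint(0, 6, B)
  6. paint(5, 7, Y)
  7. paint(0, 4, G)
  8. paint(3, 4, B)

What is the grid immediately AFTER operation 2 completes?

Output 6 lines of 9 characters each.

Answer: YYYYYYYYY
YYYYYYYYY
YYYWYYYYY
YYYYYKKYY
YRYYYKKGY
YYYYYYYYY

Derivation:
After op 1 paint(4,1,R):
YYYYYYYYY
YYYYYYYYY
YYYYYYYYY
YYYYYKKYY
YRYYYKKGY
YYYYYYYYY
After op 2 paint(2,3,W):
YYYYYYYYY
YYYYYYYYY
YYYWYYYYY
YYYYYKKYY
YRYYYKKGY
YYYYYYYYY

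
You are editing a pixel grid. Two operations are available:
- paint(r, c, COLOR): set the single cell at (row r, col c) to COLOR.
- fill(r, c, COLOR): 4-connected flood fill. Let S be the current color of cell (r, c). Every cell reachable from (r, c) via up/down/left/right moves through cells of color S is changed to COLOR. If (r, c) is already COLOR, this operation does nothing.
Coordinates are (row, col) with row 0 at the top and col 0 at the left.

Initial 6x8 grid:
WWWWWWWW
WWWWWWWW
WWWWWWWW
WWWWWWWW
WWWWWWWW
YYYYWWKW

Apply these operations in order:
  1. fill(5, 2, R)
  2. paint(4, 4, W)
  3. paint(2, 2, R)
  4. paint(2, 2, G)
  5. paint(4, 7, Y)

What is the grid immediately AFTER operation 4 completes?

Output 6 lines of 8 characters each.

After op 1 fill(5,2,R) [4 cells changed]:
WWWWWWWW
WWWWWWWW
WWWWWWWW
WWWWWWWW
WWWWWWWW
RRRRWWKW
After op 2 paint(4,4,W):
WWWWWWWW
WWWWWWWW
WWWWWWWW
WWWWWWWW
WWWWWWWW
RRRRWWKW
After op 3 paint(2,2,R):
WWWWWWWW
WWWWWWWW
WWRWWWWW
WWWWWWWW
WWWWWWWW
RRRRWWKW
After op 4 paint(2,2,G):
WWWWWWWW
WWWWWWWW
WWGWWWWW
WWWWWWWW
WWWWWWWW
RRRRWWKW

Answer: WWWWWWWW
WWWWWWWW
WWGWWWWW
WWWWWWWW
WWWWWWWW
RRRRWWKW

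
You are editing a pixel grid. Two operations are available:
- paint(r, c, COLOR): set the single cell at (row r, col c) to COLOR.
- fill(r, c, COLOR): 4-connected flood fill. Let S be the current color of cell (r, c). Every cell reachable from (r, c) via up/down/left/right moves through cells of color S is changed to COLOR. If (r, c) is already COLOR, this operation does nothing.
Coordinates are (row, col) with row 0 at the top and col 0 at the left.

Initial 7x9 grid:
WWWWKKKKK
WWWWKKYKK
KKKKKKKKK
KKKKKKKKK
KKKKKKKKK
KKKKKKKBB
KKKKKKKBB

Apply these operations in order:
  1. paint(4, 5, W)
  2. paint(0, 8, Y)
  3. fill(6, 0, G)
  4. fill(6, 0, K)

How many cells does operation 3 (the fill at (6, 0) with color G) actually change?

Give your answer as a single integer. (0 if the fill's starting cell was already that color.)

Answer: 48

Derivation:
After op 1 paint(4,5,W):
WWWWKKKKK
WWWWKKYKK
KKKKKKKKK
KKKKKKKKK
KKKKKWKKK
KKKKKKKBB
KKKKKKKBB
After op 2 paint(0,8,Y):
WWWWKKKKY
WWWWKKYKK
KKKKKKKKK
KKKKKKKKK
KKKKKWKKK
KKKKKKKBB
KKKKKKKBB
After op 3 fill(6,0,G) [48 cells changed]:
WWWWGGGGY
WWWWGGYGG
GGGGGGGGG
GGGGGGGGG
GGGGGWGGG
GGGGGGGBB
GGGGGGGBB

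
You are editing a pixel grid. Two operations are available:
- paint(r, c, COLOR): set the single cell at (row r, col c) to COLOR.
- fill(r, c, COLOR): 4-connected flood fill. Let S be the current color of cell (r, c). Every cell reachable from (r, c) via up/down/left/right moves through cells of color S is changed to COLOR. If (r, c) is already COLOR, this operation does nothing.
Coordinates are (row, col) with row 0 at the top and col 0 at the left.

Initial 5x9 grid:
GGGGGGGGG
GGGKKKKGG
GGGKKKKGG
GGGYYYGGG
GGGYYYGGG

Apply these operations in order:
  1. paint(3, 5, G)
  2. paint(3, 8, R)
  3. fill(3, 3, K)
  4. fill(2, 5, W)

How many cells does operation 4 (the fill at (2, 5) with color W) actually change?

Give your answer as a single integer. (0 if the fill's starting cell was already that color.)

Answer: 13

Derivation:
After op 1 paint(3,5,G):
GGGGGGGGG
GGGKKKKGG
GGGKKKKGG
GGGYYGGGG
GGGYYYGGG
After op 2 paint(3,8,R):
GGGGGGGGG
GGGKKKKGG
GGGKKKKGG
GGGYYGGGR
GGGYYYGGG
After op 3 fill(3,3,K) [5 cells changed]:
GGGGGGGGG
GGGKKKKGG
GGGKKKKGG
GGGKKGGGR
GGGKKKGGG
After op 4 fill(2,5,W) [13 cells changed]:
GGGGGGGGG
GGGWWWWGG
GGGWWWWGG
GGGWWGGGR
GGGWWWGGG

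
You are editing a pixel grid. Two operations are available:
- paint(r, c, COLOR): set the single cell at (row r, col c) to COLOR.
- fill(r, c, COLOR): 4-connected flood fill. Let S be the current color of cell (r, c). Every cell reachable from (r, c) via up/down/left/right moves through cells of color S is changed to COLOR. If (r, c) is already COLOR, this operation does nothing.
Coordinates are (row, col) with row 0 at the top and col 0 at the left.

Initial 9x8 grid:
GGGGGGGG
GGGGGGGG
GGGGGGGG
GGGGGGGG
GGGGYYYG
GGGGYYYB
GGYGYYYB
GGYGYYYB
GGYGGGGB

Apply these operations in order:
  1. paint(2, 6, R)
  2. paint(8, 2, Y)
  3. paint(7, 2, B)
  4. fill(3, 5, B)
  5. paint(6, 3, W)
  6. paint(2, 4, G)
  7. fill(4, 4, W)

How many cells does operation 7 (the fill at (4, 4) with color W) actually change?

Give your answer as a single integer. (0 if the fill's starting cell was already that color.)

After op 1 paint(2,6,R):
GGGGGGGG
GGGGGGGG
GGGGGGRG
GGGGGGGG
GGGGYYYG
GGGGYYYB
GGYGYYYB
GGYGYYYB
GGYGGGGB
After op 2 paint(8,2,Y):
GGGGGGGG
GGGGGGGG
GGGGGGRG
GGGGGGGG
GGGGYYYG
GGGGYYYB
GGYGYYYB
GGYGYYYB
GGYGGGGB
After op 3 paint(7,2,B):
GGGGGGGG
GGGGGGGG
GGGGGGRG
GGGGGGGG
GGGGYYYG
GGGGYYYB
GGYGYYYB
GGBGYYYB
GGYGGGGB
After op 4 fill(3,5,B) [52 cells changed]:
BBBBBBBB
BBBBBBBB
BBBBBBRB
BBBBBBBB
BBBBYYYB
BBBBYYYB
BBYBYYYB
BBBBYYYB
BBYBBBBB
After op 5 paint(6,3,W):
BBBBBBBB
BBBBBBBB
BBBBBBRB
BBBBBBBB
BBBBYYYB
BBBBYYYB
BBYWYYYB
BBBBYYYB
BBYBBBBB
After op 6 paint(2,4,G):
BBBBBBBB
BBBBBBBB
BBBBGBRB
BBBBBBBB
BBBBYYYB
BBBBYYYB
BBYWYYYB
BBBBYYYB
BBYBBBBB
After op 7 fill(4,4,W) [12 cells changed]:
BBBBBBBB
BBBBBBBB
BBBBGBRB
BBBBBBBB
BBBBWWWB
BBBBWWWB
BBYWWWWB
BBBBWWWB
BBYBBBBB

Answer: 12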